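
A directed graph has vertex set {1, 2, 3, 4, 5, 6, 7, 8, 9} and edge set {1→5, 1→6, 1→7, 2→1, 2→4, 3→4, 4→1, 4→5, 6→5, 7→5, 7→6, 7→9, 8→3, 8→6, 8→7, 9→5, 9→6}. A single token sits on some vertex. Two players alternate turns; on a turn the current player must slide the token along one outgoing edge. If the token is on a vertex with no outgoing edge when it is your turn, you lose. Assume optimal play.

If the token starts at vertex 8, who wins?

The first player wins.

Build the W/L table. Terminal = L. A non-terminal position is W if it has a move to some L; otherwise it is L.
Every edge goes from a vertex to one that appears earlier in the order 5, 6, 9, 7, 1, 4, 2, 3, 8, so processing vertices in that order labels each vertex after all of its successors.
5: no outgoing edge → L
6: W (go to 5, an L position)
9: W (go to 5, an L position)
7: W (go to 5, an L position)
1: W (go to 5, an L position)
4: W (go to 5, an L position)
2: L (options 4(W), 1(W) are all W)
3: L (sole option 4(W) is W)
8: W (go to 3, an L position)
The starting position 8 is W: the player to move should move to 3, handing over an L position.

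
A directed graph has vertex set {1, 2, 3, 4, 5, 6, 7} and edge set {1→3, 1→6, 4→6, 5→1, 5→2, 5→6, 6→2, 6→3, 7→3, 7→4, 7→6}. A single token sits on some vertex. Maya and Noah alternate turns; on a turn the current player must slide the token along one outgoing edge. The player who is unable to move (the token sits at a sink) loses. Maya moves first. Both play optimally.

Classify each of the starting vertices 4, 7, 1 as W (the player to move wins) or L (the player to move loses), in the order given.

Use the standard recursion: the mover loses at a terminal position; elsewhere, the mover wins exactly when some move hands the opponent an L position.
Every edge goes from a vertex to one that appears earlier in the order 3, 2, 6, 1, 5, 4, 7, so processing vertices in that order labels each vertex after all of its successors.
3: no outgoing edge → L
2: no outgoing edge → L
6: W (go to 2, an L position)
1: W (go to 3, an L position)
5: W (go to 2, an L position)
4: L (sole option 6(W) is W)
7: W (go to 4, an L position)

4: L, 7: W, 1: W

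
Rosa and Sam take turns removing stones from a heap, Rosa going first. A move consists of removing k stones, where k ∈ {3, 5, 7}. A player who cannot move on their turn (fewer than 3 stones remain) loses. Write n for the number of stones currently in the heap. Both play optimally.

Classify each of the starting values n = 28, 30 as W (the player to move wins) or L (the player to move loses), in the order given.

Work bottom-up. With no move the player to move loses. Otherwise the position is W if at least one move leads to an L position for the opponent, and L if every move leads to a W.
n=0: no move → L
n=1: no move → L
n=2: no move → L
n=3: reaches L-position 0 → W
n=4: reaches L-position 1 → W
n=5: reaches L-position 2 → W
n=6: reaches L-position 1 → W
n=7: reaches L-position 2 → W
n=8: reaches L-position 1 → W
n=9: reaches L-position 2 → W
n=10: only reaches 7(W), 5(W), 3(W), all W → L
n=11: only reaches 8(W), 6(W), 4(W), all W → L
n=12: only reaches 9(W), 7(W), 5(W), all W → L
n=13: reaches L-position 10 → W
n=14: reaches L-position 11 → W
n=15: reaches L-position 12 → W
n=16: reaches L-position 11 → W
n=17: reaches L-position 12 → W
n=18: reaches L-position 11 → W
n=19: reaches L-position 12 → W
n=20: only reaches 17(W), 15(W), 13(W), all W → L
n=21: only reaches 18(W), 16(W), 14(W), all W → L
n=22: only reaches 19(W), 17(W), 15(W), all W → L
n=23: reaches L-position 20 → W
n=24: reaches L-position 21 → W
n=25: reaches L-position 22 → W
n=26: reaches L-position 21 → W
n=27: reaches L-position 22 → W
n=28: reaches L-position 21 → W
n=29: reaches L-position 22 → W
n=30: only reaches 27(W), 25(W), 23(W), all W → L

28: W, 30: L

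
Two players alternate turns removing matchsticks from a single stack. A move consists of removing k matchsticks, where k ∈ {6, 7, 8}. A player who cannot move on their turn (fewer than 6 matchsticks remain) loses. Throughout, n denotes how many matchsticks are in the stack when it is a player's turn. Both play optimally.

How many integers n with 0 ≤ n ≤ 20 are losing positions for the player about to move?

12

Positions with no move are L. A position that does have a move is losing for the player to move precisely when every available move leads to a winning position for the opponent. Fill in the labels:
n=0: no move → L
n=1: no move → L
n=2: no move → L
n=3: no move → L
n=4: no move → L
n=5: no move → L
n=6: →0(L), so W
n=7: →1(L), so W
n=8: →2(L), so W
n=9: →3(L), so W
n=10: →4(L), so W
n=11: →5(L), so W
n=12: →5(L), so W
n=13: →5(L), so W
n=14: →8(W), 7(W), 6(W) — all W, so L
n=15: →9(W), 8(W), 7(W) — all W, so L
n=16: →10(W), 9(W), 8(W) — all W, so L
n=17: →11(W), 10(W), 9(W) — all W, so L
n=18: →12(W), 11(W), 10(W) — all W, so L
n=19: →13(W), 12(W), 11(W) — all W, so L
n=20: →14(L), so W
L entries with 0 ≤ n ≤ 20: n = 0, 1, 2, 3, 4, 5, 14, 15, 16, 17, 18, 19; that makes 12.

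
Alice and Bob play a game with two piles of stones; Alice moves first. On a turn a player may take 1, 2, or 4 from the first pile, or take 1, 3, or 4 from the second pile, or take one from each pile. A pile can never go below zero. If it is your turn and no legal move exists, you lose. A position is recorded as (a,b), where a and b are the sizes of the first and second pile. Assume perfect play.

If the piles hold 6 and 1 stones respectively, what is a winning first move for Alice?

Use the standard recursion: the mover loses at a terminal position; elsewhere, the mover wins exactly when some move hands the opponent an L position.
No move ever increases a pile, so every position that can arise here has a ≤ 6 and b ≤ 1; it is enough to label the cells with 0 ≤ a ≤ 6 and 0 ≤ b ≤ 1.
Every move lowers a or b (never raises either), so fill the grid row by row in increasing a, and left to right within a row: each cell's successors are then already labelled.
      b=0  b=1
a=0:    L    W
a=1:    W    W
a=2:    W    L
a=3:    L    W
a=4:    W    W
a=5:    W    L
a=6:    L    W
Cells with no legal move (terminal, hence L): (0,0).
The remaining L cells, each justified by listing all of its moves:
(2,1): only reaches (1,1)(W), (0,1)(W), (2,0)(W), (1,0)(W), all W → L
(3,0): only reaches (2,0)(W), (1,0)(W), all W → L
(5,1): only reaches (4,1)(W), (3,1)(W), (1,1)(W), (5,0)(W), (4,0)(W), all W → L
(6,0): only reaches (5,0)(W), (4,0)(W), (2,0)(W), all W → L
Every other cell has at least one move into one of the L cells above, so it is W.
From (6,1), the L positions reachable in one move are: (5,1), (2,1), (6,0). Any move reaching one of these is winning.

Move to (5,1).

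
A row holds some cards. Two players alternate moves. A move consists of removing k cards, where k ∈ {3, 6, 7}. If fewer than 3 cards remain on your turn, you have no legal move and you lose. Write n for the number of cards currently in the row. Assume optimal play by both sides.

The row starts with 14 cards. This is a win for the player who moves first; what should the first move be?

Positions with no move are L. A position that does have a move is losing for the player to move precisely when every available move leads to a winning position for the opponent. Fill in the labels:
n=0: no move → L
n=1: no move → L
n=2: no move → L
n=3: W (go to 0, an L position)
n=4: W (go to 1, an L position)
n=5: W (go to 2, an L position)
n=6: W (go to 0, an L position)
n=7: W (go to 1, an L position)
n=8: W (go to 2, an L position)
n=9: W (go to 2, an L position)
n=10: L (options 7(W), 4(W), 3(W) are all W)
n=11: L (options 8(W), 5(W), 4(W) are all W)
n=12: L (options 9(W), 6(W), 5(W) are all W)
n=13: W (go to 10, an L position)
n=14: W (go to 11, an L position)
From 14, the L positions reachable in one move are: 11.

Remove 3, leaving 11.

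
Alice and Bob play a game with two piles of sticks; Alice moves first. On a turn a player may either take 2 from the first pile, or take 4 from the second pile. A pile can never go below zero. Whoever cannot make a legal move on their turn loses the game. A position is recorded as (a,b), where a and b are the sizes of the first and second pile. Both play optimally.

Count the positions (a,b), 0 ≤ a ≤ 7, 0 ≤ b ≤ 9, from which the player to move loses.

Positions with no move are L. A position that does have a move is losing for the player to move precisely when every available move leads to a winning position for the opponent. Fill in the labels:
Every move lowers a or b (never raises either), so fill the grid row by row in increasing a, and left to right within a row: each cell's successors are then already labelled.
      b=0  b=1  b=2  b=3  b=4  b=5  b=6  b=7  b=8  b=9
a=0:    L    L    L    L    W    W    W    W    L    L
a=1:    L    L    L    L    W    W    W    W    L    L
a=2:    W    W    W    W    L    L    L    L    W    W
a=3:    W    W    W    W    L    L    L    L    W    W
a=4:    L    L    L    L    W    W    W    W    L    L
a=5:    L    L    L    L    W    W    W    W    L    L
a=6:    W    W    W    W    L    L    L    L    W    W
a=7:    W    W    W    W    L    L    L    L    W    W
Cells with no legal move (terminal, hence L): (0,0), (0,1), (0,2), (0,3), (1,0), (1,1), (1,2), (1,3).
The remaining L cells, each justified by listing all of its moves:
(0,8): only reaches (0,4)(W), which is W → L
(0,9): only reaches (0,5)(W), which is W → L
(1,8): only reaches (1,4)(W), which is W → L
(1,9): only reaches (1,5)(W), which is W → L
(2,4): only reaches (0,4)(W), (2,0)(W), all W → L
(2,5): only reaches (0,5)(W), (2,1)(W), all W → L
(2,6): only reaches (0,6)(W), (2,2)(W), all W → L
(2,7): only reaches (0,7)(W), (2,3)(W), all W → L
(3,4): only reaches (1,4)(W), (3,0)(W), all W → L
(3,5): only reaches (1,5)(W), (3,1)(W), all W → L
(3,6): only reaches (1,6)(W), (3,2)(W), all W → L
(3,7): only reaches (1,7)(W), (3,3)(W), all W → L
(4,0): only reaches (2,0)(W), which is W → L
(4,1): only reaches (2,1)(W), which is W → L
(4,2): only reaches (2,2)(W), which is W → L
(4,3): only reaches (2,3)(W), which is W → L
(4,8): only reaches (2,8)(W), (4,4)(W), all W → L
(4,9): only reaches (2,9)(W), (4,5)(W), all W → L
(5,0): only reaches (3,0)(W), which is W → L
(5,1): only reaches (3,1)(W), which is W → L
(5,2): only reaches (3,2)(W), which is W → L
(5,3): only reaches (3,3)(W), which is W → L
(5,8): only reaches (3,8)(W), (5,4)(W), all W → L
(5,9): only reaches (3,9)(W), (5,5)(W), all W → L
(6,4): only reaches (4,4)(W), (6,0)(W), all W → L
(6,5): only reaches (4,5)(W), (6,1)(W), all W → L
(6,6): only reaches (4,6)(W), (6,2)(W), all W → L
(6,7): only reaches (4,7)(W), (6,3)(W), all W → L
(7,4): only reaches (5,4)(W), (7,0)(W), all W → L
(7,5): only reaches (5,5)(W), (7,1)(W), all W → L
(7,6): only reaches (5,6)(W), (7,2)(W), all W → L
(7,7): only reaches (5,7)(W), (7,3)(W), all W → L
Every other cell has at least one move into one of the L cells above, so it is W.
L cells per row: a=0: 6, a=1: 6, a=2: 4, a=3: 4, a=4: 6, a=5: 6, a=6: 4, a=7: 4; total 40.

40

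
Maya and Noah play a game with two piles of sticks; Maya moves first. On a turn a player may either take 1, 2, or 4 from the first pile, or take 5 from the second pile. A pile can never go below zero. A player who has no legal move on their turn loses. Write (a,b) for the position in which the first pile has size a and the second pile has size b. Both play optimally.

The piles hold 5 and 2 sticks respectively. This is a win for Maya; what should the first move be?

Classify positions by backward induction: terminal positions (no move available) are L. From any other position, the mover wins iff some move reaches an L.
No move ever increases a pile, so every position that can arise here has a ≤ 5 and b ≤ 2; it is enough to label the cells with 0 ≤ a ≤ 5 and 0 ≤ b ≤ 2.
Every move lowers a or b (never raises either), so fill the grid row by row in increasing a, and left to right within a row: each cell's successors are then already labelled.
      b=0  b=1  b=2
a=0:    L    L    L
a=1:    W    W    W
a=2:    W    W    W
a=3:    L    L    L
a=4:    W    W    W
a=5:    W    W    W
Cells with no legal move (terminal, hence L): (0,0), (0,1), (0,2).
The remaining L cells, each justified by listing all of its moves:
(3,0): L (options (2,0)(W), (1,0)(W) are all W)
(3,1): L (options (2,1)(W), (1,1)(W) are all W)
(3,2): L (options (2,2)(W), (1,2)(W) are all W)
Every other cell has at least one move into one of the L cells above, so it is W.
From (5,2), the L positions reachable in one move are: (3,2).

Move to (3,2).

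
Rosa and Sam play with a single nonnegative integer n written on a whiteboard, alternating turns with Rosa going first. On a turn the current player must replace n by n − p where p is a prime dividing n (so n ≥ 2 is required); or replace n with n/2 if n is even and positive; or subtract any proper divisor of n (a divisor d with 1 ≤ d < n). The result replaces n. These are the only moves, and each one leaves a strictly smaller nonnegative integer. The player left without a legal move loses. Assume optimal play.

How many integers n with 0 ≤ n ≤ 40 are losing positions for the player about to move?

Work bottom-up. With no move the player to move loses. Otherwise the position is W if at least one move leads to an L position for the opponent, and L if every move leads to a W.
n=0: no move → L
n=1: no move → L
n=2: W (go to 0, an L position)
n=3: W (go to 0, an L position)
n=4: L (options 2(W), 3(W) are all W)
n=5: W (go to 0, an L position)
n=6: W (go to 4, an L position)
n=7: W (go to 0, an L position)
n=8: W (go to 4, an L position)
n=9: L (options 6(W), 8(W) are all W)
n=10: W (go to 9, an L position)
n=11: W (go to 0, an L position)
n=12: W (go to 9, an L position)
n=13: W (go to 0, an L position)
n=14: L (options 7(W), 12(W), 13(W) are all W)
n=15: W (go to 14, an L position)
n=16: W (go to 14, an L position)
n=17: W (go to 0, an L position)
n=18: W (go to 9, an L position)
n=19: W (go to 0, an L position)
n=20: L (options 10(W), 15(W), 16(W), 18(W), 19(W) are all W)
n=21: W (go to 14, an L position)
n=22: W (go to 20, an L position)
n=23: W (go to 0, an L position)
n=24: W (go to 20, an L position)
n=25: W (go to 20, an L position)
n=26: L (options 13(W), 24(W), 25(W) are all W)
n=27: W (go to 26, an L position)
n=28: W (go to 14, an L position)
n=29: W (go to 0, an L position)
n=30: W (go to 20, an L position)
n=31: W (go to 0, an L position)
n=32: L (options 16(W), 24(W), 28(W), 30(W), 31(W) are all W)
n=33: W (go to 32, an L position)
n=34: W (go to 32, an L position)
n=35: L (options 28(W), 30(W), 34(W) are all W)
n=36: W (go to 32, an L position)
n=37: W (go to 0, an L position)
n=38: L (options 19(W), 36(W), 37(W) are all W)
n=39: W (go to 26, an L position)
n=40: W (go to 20, an L position)
L entries with 0 ≤ n ≤ 40: n = 0, 1, 4, 9, 14, 20, 26, 32, 35, 38; that makes 10.

10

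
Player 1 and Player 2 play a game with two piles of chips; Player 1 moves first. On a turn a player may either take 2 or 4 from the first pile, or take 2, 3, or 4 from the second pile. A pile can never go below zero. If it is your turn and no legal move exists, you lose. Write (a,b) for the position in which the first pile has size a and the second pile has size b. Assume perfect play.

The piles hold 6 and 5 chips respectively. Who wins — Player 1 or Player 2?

Classify positions by backward induction: terminal positions (no move available) are L. From any other position, the mover wins iff some move reaches an L.
No move ever increases a pile, so every position that can arise here has a ≤ 6 and b ≤ 5; it is enough to label the cells with 0 ≤ a ≤ 6 and 0 ≤ b ≤ 5.
Every move lowers a or b (never raises either), so fill the grid row by row in increasing a, and left to right within a row: each cell's successors are then already labelled.
      b=0  b=1  b=2  b=3  b=4  b=5
a=0:    L    L    W    W    W    W
a=1:    L    L    W    W    W    W
a=2:    W    W    L    L    W    W
a=3:    W    W    L    L    W    W
a=4:    W    W    W    W    L    L
a=5:    W    W    W    W    L    L
a=6:    L    L    W    W    W    W
Cells with no legal move (terminal, hence L): (0,0), (0,1), (1,0), (1,1).
The remaining L cells, each justified by listing all of its moves:
(2,2): only reaches (0,2)(W), (2,0)(W), all W → L
(2,3): only reaches (0,3)(W), (2,1)(W), (2,0)(W), all W → L
(3,2): only reaches (1,2)(W), (3,0)(W), all W → L
(3,3): only reaches (1,3)(W), (3,1)(W), (3,0)(W), all W → L
(4,4): only reaches (2,4)(W), (0,4)(W), (4,2)(W), (4,1)(W), (4,0)(W), all W → L
(4,5): only reaches (2,5)(W), (0,5)(W), (4,3)(W), (4,2)(W), (4,1)(W), all W → L
(5,4): only reaches (3,4)(W), (1,4)(W), (5,2)(W), (5,1)(W), (5,0)(W), all W → L
(5,5): only reaches (3,5)(W), (1,5)(W), (5,3)(W), (5,2)(W), (5,1)(W), all W → L
(6,0): only reaches (4,0)(W), (2,0)(W), all W → L
(6,1): only reaches (4,1)(W), (2,1)(W), all W → L
Every other cell has at least one move into one of the L cells above, so it is W.
From (6,5) Player 1 can move to (4,5), reaching an L position.

Player 1 wins.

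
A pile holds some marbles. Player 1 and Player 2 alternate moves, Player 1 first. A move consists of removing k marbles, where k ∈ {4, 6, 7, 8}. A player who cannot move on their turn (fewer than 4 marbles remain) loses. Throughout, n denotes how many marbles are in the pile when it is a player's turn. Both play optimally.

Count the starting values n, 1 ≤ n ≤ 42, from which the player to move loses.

15

Work bottom-up. With no move the player to move loses. Otherwise the position is W if at least one move leads to an L position for the opponent, and L if every move leads to a W.
n=0: no move → L
n=1: no move → L
n=2: no move → L
n=3: no move → L
n=4: reaches L-position 0 → W
n=5: reaches L-position 1 → W
n=6: reaches L-position 2 → W
n=7: reaches L-position 3 → W
n=8: reaches L-position 2 → W
n=9: reaches L-position 3 → W
n=10: reaches L-position 3 → W
n=11: reaches L-position 3 → W
n=12: only reaches 8(W), 6(W), 5(W), 4(W), all W → L
n=13: only reaches 9(W), 7(W), 6(W), 5(W), all W → L
n=14: only reaches 10(W), 8(W), 7(W), 6(W), all W → L
n=15: only reaches 11(W), 9(W), 8(W), 7(W), all W → L
n=16: reaches L-position 12 → W
n=17: reaches L-position 13 → W
n=18: reaches L-position 14 → W
n=19: reaches L-position 15 → W
n=20: reaches L-position 14 → W
n=21: reaches L-position 15 → W
n=22: reaches L-position 15 → W
n=23: reaches L-position 15 → W
n=24: only reaches 20(W), 18(W), 17(W), 16(W), all W → L
n=25: only reaches 21(W), 19(W), 18(W), 17(W), all W → L
n=26: only reaches 22(W), 20(W), 19(W), 18(W), all W → L
n=27: only reaches 23(W), 21(W), 20(W), 19(W), all W → L
n=28: reaches L-position 24 → W
n=29: reaches L-position 25 → W
n=30: reaches L-position 26 → W
n=31: reaches L-position 27 → W
n=32: reaches L-position 26 → W
n=33: reaches L-position 27 → W
n=34: reaches L-position 27 → W
n=35: reaches L-position 27 → W
n=36: only reaches 32(W), 30(W), 29(W), 28(W), all W → L
n=37: only reaches 33(W), 31(W), 30(W), 29(W), all W → L
n=38: only reaches 34(W), 32(W), 31(W), 30(W), all W → L
n=39: only reaches 35(W), 33(W), 32(W), 31(W), all W → L
n=40: reaches L-position 36 → W
n=41: reaches L-position 37 → W
n=42: reaches L-position 38 → W
L entries with 1 ≤ n ≤ 42 (n=0 is outside the asked range and is not counted): n = 1, 2, 3, 12, 13, 14, 15, 24, 25, 26, 27, 36, 37, 38, 39; that makes 15.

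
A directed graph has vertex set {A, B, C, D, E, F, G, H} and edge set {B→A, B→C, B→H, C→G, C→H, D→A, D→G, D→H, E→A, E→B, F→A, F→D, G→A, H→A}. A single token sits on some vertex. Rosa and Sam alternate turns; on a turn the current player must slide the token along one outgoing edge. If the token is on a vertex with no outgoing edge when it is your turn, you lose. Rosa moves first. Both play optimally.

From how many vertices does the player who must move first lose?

2

Label each position W (a win for the player to move) or L (a loss). A position with no legal move is L; any other position is W exactly when some move reaches an L, and L when every move reaches a W.
Every edge goes from a vertex to one that appears earlier in the order A, G, H, D, F, C, B, E, so processing vertices in that order labels each vertex after all of its successors.
A: no outgoing edge → L
G: →A(L), so W
H: →A(L), so W
D: →A(L), so W
F: →A(L), so W
C: →H(W), G(W) — all W, so L
B: →C(L), so W
E: →A(L), so W
The L vertices are A, C; that is 2 in all.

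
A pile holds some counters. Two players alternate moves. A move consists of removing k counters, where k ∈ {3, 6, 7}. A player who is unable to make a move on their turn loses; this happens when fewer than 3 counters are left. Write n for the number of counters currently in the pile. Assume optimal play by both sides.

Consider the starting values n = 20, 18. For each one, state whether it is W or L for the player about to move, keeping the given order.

Positions with no move are L. A position that does have a move is losing for the player to move precisely when every available move leads to a winning position for the opponent. Fill in the labels:
n=0: no move → L
n=1: no move → L
n=2: no move → L
n=3: W (go to 0, an L position)
n=4: W (go to 1, an L position)
n=5: W (go to 2, an L position)
n=6: W (go to 0, an L position)
n=7: W (go to 1, an L position)
n=8: W (go to 2, an L position)
n=9: W (go to 2, an L position)
n=10: L (options 7(W), 4(W), 3(W) are all W)
n=11: L (options 8(W), 5(W), 4(W) are all W)
n=12: L (options 9(W), 6(W), 5(W) are all W)
n=13: W (go to 10, an L position)
n=14: W (go to 11, an L position)
n=15: W (go to 12, an L position)
n=16: W (go to 10, an L position)
n=17: W (go to 11, an L position)
n=18: W (go to 12, an L position)
n=19: W (go to 12, an L position)
n=20: L (options 17(W), 14(W), 13(W) are all W)

20: L, 18: W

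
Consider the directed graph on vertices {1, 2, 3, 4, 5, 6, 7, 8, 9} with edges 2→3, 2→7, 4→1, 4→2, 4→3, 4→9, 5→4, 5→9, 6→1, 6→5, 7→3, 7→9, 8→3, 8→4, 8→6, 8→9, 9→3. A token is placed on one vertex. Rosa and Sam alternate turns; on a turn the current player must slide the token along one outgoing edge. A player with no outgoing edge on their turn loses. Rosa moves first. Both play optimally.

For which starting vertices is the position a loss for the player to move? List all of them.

Positions with no move are L. A position that does have a move is losing for the player to move precisely when every available move leads to a winning position for the opponent. Fill in the labels:
Every edge goes from a vertex to one that appears earlier in the order 3, 1, 9, 7, 2, 4, 5, 6, 8, so processing vertices in that order labels each vertex after all of its successors.
3: no outgoing edge → L
1: no outgoing edge → L
9: W (go to 3, an L position)
7: W (go to 3, an L position)
2: W (go to 3, an L position)
4: W (go to 1, an L position)
5: L (options 4(W), 9(W) are all W)
6: W (go to 5, an L position)
8: W (go to 3, an L position)
The losing starting vertices are exactly the entries labelled L in this table (3 of them).

1, 3, 5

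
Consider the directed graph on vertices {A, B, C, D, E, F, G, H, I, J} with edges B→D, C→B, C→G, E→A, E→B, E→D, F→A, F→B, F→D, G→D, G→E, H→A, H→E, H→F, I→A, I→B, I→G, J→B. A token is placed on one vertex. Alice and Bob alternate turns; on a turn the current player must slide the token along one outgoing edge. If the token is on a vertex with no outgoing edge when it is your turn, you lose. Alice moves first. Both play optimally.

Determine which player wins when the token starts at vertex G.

Build the W/L table. Terminal = L. A non-terminal position is W if it has a move to some L; otherwise it is L.
Every edge goes from a vertex to one that appears earlier in the order D, A, B, E, F, G, I, C, J, H, so processing vertices in that order labels each vertex after all of its successors.
D: no outgoing edge → L
A: no outgoing edge → L
B: →D(L), so W
E: →A(L), so W
F: →A(L), so W
G: →D(L), so W
I: →A(L), so W
C: →G(W), B(W) — all W, so L
J: →B(W) only, which is W, so L
H: →A(L), so W
From G Alice can move to D, reaching an L position.

Alice wins.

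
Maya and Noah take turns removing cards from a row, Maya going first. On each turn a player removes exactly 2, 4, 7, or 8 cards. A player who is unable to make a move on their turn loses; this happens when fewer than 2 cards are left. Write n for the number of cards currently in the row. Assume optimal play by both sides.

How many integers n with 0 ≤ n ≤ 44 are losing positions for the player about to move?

13

Use the standard recursion: the mover loses at a terminal position; elsewhere, the mover wins exactly when some move hands the opponent an L position.
n=0: no move → L
n=1: no move → L
n=2: reaches L-position 0 → W
n=3: reaches L-position 1 → W
n=4: reaches L-position 0 → W
n=5: reaches L-position 1 → W
n=6: only reaches 4(W), 2(W), all W → L
n=7: reaches L-position 0 → W
n=8: reaches L-position 6 → W
n=9: reaches L-position 1 → W
n=10: reaches L-position 6 → W
n=11: only reaches 9(W), 7(W), 4(W), 3(W), all W → L
n=12: only reaches 10(W), 8(W), 5(W), 4(W), all W → L
n=13: reaches L-position 11 → W
n=14: reaches L-position 12 → W
n=15: reaches L-position 11 → W
n=16: reaches L-position 12 → W
n=17: only reaches 15(W), 13(W), 10(W), 9(W), all W → L
n=18: reaches L-position 11 → W
n=19: reaches L-position 17 → W
n=20: reaches L-position 12 → W
n=21: reaches L-position 17 → W
n=22: only reaches 20(W), 18(W), 15(W), 14(W), all W → L
n=23: only reaches 21(W), 19(W), 16(W), 15(W), all W → L
n=24: reaches L-position 22 → W
n=25: reaches L-position 23 → W
n=26: reaches L-position 22 → W
n=27: reaches L-position 23 → W
n=28: only reaches 26(W), 24(W), 21(W), 20(W), all W → L
n=29: reaches L-position 22 → W
n=30: reaches L-position 28 → W
n=31: reaches L-position 23 → W
n=32: reaches L-position 28 → W
n=33: only reaches 31(W), 29(W), 26(W), 25(W), all W → L
n=34: only reaches 32(W), 30(W), 27(W), 26(W), all W → L
n=35: reaches L-position 33 → W
n=36: reaches L-position 34 → W
n=37: reaches L-position 33 → W
n=38: reaches L-position 34 → W
n=39: only reaches 37(W), 35(W), 32(W), 31(W), all W → L
n=40: reaches L-position 33 → W
n=41: reaches L-position 39 → W
n=42: reaches L-position 34 → W
n=43: reaches L-position 39 → W
n=44: only reaches 42(W), 40(W), 37(W), 36(W), all W → L
L entries with 0 ≤ n ≤ 44: n = 0, 1, 6, 11, 12, 17, 22, 23, 28, 33, 34, 39, 44; that makes 13.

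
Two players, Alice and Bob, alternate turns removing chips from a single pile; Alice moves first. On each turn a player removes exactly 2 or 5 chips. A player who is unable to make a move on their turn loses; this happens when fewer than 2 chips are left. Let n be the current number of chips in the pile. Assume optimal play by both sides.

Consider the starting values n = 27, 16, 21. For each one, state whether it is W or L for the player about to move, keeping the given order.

Label each position W (a win for the player to move) or L (a loss). A position with no legal move is L; any other position is W exactly when some move reaches an L, and L when every move reaches a W.
n=0: no move → L
n=1: no move → L
n=2: W (go to 0, an L position)
n=3: W (go to 1, an L position)
n=4: L (sole option 2(W) is W)
n=5: W (go to 0, an L position)
n=6: W (go to 4, an L position)
n=7: L (options 5(W), 2(W) are all W)
n=8: L (options 6(W), 3(W) are all W)
n=9: W (go to 7, an L position)
n=10: W (go to 8, an L position)
n=11: L (options 9(W), 6(W) are all W)
n=12: W (go to 7, an L position)
n=13: W (go to 11, an L position)
n=14: L (options 12(W), 9(W) are all W)
n=15: L (options 13(W), 10(W) are all W)
n=16: W (go to 14, an L position)
n=17: W (go to 15, an L position)
n=18: L (options 16(W), 13(W) are all W)
n=19: W (go to 14, an L position)
n=20: W (go to 18, an L position)
n=21: L (options 19(W), 16(W) are all W)
n=22: L (options 20(W), 17(W) are all W)
n=23: W (go to 21, an L position)
n=24: W (go to 22, an L position)
n=25: L (options 23(W), 20(W) are all W)
n=26: W (go to 21, an L position)
n=27: W (go to 25, an L position)

27: W, 16: W, 21: L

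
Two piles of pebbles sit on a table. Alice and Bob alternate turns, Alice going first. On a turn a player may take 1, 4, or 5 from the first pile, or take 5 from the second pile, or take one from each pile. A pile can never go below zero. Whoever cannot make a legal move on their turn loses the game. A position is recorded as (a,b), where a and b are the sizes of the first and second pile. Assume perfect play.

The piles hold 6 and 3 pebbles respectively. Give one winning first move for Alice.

Label each position W (a win for the player to move) or L (a loss). A position with no legal move is L; any other position is W exactly when some move reaches an L, and L when every move reaches a W.
No move ever increases a pile, so every position that can arise here has a ≤ 6 and b ≤ 3; it is enough to label the cells with 0 ≤ a ≤ 6 and 0 ≤ b ≤ 3.
Every move lowers a or b (never raises either), so fill the grid row by row in increasing a, and left to right within a row: each cell's successors are then already labelled.
      b=0  b=1  b=2  b=3
a=0:    L    L    L    L
a=1:    W    W    W    W
a=2:    L    L    L    L
a=3:    W    W    W    W
a=4:    W    W    W    W
a=5:    W    W    W    W
a=6:    W    W    W    W
Cells with no legal move (terminal, hence L): (0,0), (0,1), (0,2), (0,3).
The remaining L cells, each justified by listing all of its moves:
(2,0): only reaches (1,0)(W), which is W → L
(2,1): only reaches (1,1)(W), (1,0)(W), all W → L
(2,2): only reaches (1,2)(W), (1,1)(W), all W → L
(2,3): only reaches (1,3)(W), (1,2)(W), all W → L
Every other cell has at least one move into one of the L cells above, so it is W.
From (6,3), the L positions reachable in one move are: (2,3).

Move to (2,3).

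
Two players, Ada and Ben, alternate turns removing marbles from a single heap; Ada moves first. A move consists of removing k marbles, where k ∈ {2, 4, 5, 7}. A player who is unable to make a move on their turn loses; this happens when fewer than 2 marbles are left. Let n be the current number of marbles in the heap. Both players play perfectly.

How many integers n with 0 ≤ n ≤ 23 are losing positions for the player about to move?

6

Positions with no move are L. A position that does have a move is losing for the player to move precisely when every available move leads to a winning position for the opponent. Fill in the labels:
n=0: no move → L
n=1: no move → L
n=2: →0(L), so W
n=3: →1(L), so W
n=4: →0(L), so W
n=5: →1(L), so W
n=6: →1(L), so W
n=7: →0(L), so W
n=8: →1(L), so W
n=9: →7(W), 5(W), 4(W), 2(W) — all W, so L
n=10: →8(W), 6(W), 5(W), 3(W) — all W, so L
n=11: →9(L), so W
n=12: →10(L), so W
n=13: →9(L), so W
n=14: →10(L), so W
n=15: →10(L), so W
n=16: →9(L), so W
n=17: →10(L), so W
n=18: →16(W), 14(W), 13(W), 11(W) — all W, so L
n=19: →17(W), 15(W), 14(W), 12(W) — all W, so L
n=20: →18(L), so W
n=21: →19(L), so W
n=22: →18(L), so W
n=23: →19(L), so W
L entries with 0 ≤ n ≤ 23: n = 0, 1, 9, 10, 18, 19; that makes 6.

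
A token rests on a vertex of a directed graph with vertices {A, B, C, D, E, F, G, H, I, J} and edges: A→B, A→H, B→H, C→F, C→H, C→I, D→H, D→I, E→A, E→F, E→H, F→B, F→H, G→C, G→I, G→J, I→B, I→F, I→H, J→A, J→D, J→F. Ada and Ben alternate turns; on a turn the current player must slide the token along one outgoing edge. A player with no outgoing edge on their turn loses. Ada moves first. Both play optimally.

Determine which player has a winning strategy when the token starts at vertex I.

Label each position W (a win for the player to move) or L (a loss). A position with no legal move is L; any other position is W exactly when some move reaches an L, and L when every move reaches a W.
Every edge goes from a vertex to one that appears earlier in the order H, B, F, I, A, C, D, J, E, G, so processing vertices in that order labels each vertex after all of its successors.
H: no outgoing edge → L
B: can move to H, which is L ⇒ W
F: can move to H, which is L ⇒ W
I: can move to H, which is L ⇒ W
A: can move to H, which is L ⇒ W
C: can move to H, which is L ⇒ W
D: can move to H, which is L ⇒ W
J: moves to D(W), A(W), F(W); every one is W ⇒ L
E: can move to H, which is L ⇒ W
G: can move to J, which is L ⇒ W
From I Ada can move to H, reaching an L position.

Ada wins.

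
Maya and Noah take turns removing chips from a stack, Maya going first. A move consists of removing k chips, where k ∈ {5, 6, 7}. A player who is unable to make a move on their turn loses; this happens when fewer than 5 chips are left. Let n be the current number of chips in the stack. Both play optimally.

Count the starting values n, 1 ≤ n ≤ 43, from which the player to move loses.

19

Label each position W (a win for the player to move) or L (a loss). A position with no legal move is L; any other position is W exactly when some move reaches an L, and L when every move reaches a W.
n=0: no move → L
n=1: no move → L
n=2: no move → L
n=3: no move → L
n=4: no move → L
n=5: reaches L-position 0 → W
n=6: reaches L-position 1 → W
n=7: reaches L-position 2 → W
n=8: reaches L-position 3 → W
n=9: reaches L-position 4 → W
n=10: reaches L-position 4 → W
n=11: reaches L-position 4 → W
n=12: only reaches 7(W), 6(W), 5(W), all W → L
n=13: only reaches 8(W), 7(W), 6(W), all W → L
n=14: only reaches 9(W), 8(W), 7(W), all W → L
n=15: only reaches 10(W), 9(W), 8(W), all W → L
n=16: only reaches 11(W), 10(W), 9(W), all W → L
n=17: reaches L-position 12 → W
n=18: reaches L-position 13 → W
n=19: reaches L-position 14 → W
n=20: reaches L-position 15 → W
n=21: reaches L-position 16 → W
n=22: reaches L-position 16 → W
n=23: reaches L-position 16 → W
n=24: only reaches 19(W), 18(W), 17(W), all W → L
n=25: only reaches 20(W), 19(W), 18(W), all W → L
n=26: only reaches 21(W), 20(W), 19(W), all W → L
n=27: only reaches 22(W), 21(W), 20(W), all W → L
n=28: only reaches 23(W), 22(W), 21(W), all W → L
n=29: reaches L-position 24 → W
n=30: reaches L-position 25 → W
n=31: reaches L-position 26 → W
n=32: reaches L-position 27 → W
n=33: reaches L-position 28 → W
n=34: reaches L-position 28 → W
n=35: reaches L-position 28 → W
n=36: only reaches 31(W), 30(W), 29(W), all W → L
n=37: only reaches 32(W), 31(W), 30(W), all W → L
n=38: only reaches 33(W), 32(W), 31(W), all W → L
n=39: only reaches 34(W), 33(W), 32(W), all W → L
n=40: only reaches 35(W), 34(W), 33(W), all W → L
n=41: reaches L-position 36 → W
n=42: reaches L-position 37 → W
n=43: reaches L-position 38 → W
L entries with 1 ≤ n ≤ 43 (n=0 is outside the asked range and is not counted): n = 1, 2, 3, 4, 12, 13, 14, 15, 16, 24, 25, 26, 27, 28, 36, 37, 38, 39, 40; that makes 19.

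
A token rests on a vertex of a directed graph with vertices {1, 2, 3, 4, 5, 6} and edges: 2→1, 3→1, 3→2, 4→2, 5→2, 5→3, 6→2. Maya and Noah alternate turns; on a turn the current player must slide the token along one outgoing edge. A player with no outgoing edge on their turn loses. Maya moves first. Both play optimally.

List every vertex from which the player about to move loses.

Classify positions by backward induction: terminal positions (no move available) are L. From any other position, the mover wins iff some move reaches an L.
Every edge goes from a vertex to one that appears earlier in the order 1, 2, 4, 3, 5, 6, so processing vertices in that order labels each vertex after all of its successors.
1: no outgoing edge → L
2: reaches L-position 1 → W
4: only reaches 2(W), which is W → L
3: reaches L-position 1 → W
5: only reaches 3(W), 2(W), all W → L
6: only reaches 2(W), which is W → L
Reading off the rows marked L gives the requested list; there are 4 such vertices.

1, 4, 5, 6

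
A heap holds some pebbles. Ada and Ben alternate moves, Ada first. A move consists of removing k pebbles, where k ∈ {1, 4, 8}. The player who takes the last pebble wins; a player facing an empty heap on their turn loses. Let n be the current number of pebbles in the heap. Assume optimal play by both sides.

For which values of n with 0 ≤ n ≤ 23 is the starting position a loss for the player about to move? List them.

Classify positions by backward induction: terminal positions (no move available) are L. From any other position, the mover wins iff some move reaches an L.
n=0: no move → L
n=1: can move to 0, which is L ⇒ W
n=2: the only move is to 1(W), a W ⇒ L
n=3: can move to 2, which is L ⇒ W
n=4: can move to 0, which is L ⇒ W
n=5: moves to 4(W), 1(W); every one is W ⇒ L
n=6: can move to 5, which is L ⇒ W
n=7: moves to 6(W), 3(W); every one is W ⇒ L
n=8: can move to 7, which is L ⇒ W
n=9: can move to 5, which is L ⇒ W
n=10: can move to 2, which is L ⇒ W
n=11: can move to 7, which is L ⇒ W
n=12: moves to 11(W), 8(W), 4(W); every one is W ⇒ L
n=13: can move to 12, which is L ⇒ W
n=14: moves to 13(W), 10(W), 6(W); every one is W ⇒ L
n=15: can move to 14, which is L ⇒ W
n=16: can move to 12, which is L ⇒ W
n=17: moves to 16(W), 13(W), 9(W); every one is W ⇒ L
n=18: can move to 17, which is L ⇒ W
n=19: moves to 18(W), 15(W), 11(W); every one is W ⇒ L
n=20: can move to 19, which is L ⇒ W
n=21: can move to 17, which is L ⇒ W
n=22: can move to 14, which is L ⇒ W
n=23: can move to 19, which is L ⇒ W
Reading off the rows marked L gives the requested list; there are 8 such values of n.

0, 2, 5, 7, 12, 14, 17, 19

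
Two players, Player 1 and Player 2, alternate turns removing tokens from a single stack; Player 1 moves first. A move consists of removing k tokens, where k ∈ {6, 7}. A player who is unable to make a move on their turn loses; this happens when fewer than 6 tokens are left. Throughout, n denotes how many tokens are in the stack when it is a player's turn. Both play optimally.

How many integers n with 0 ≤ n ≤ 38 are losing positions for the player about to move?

18

Build the W/L table. Terminal = L. A non-terminal position is W if it has a move to some L; otherwise it is L.
n=0: no move → L
n=1: no move → L
n=2: no move → L
n=3: no move → L
n=4: no move → L
n=5: no move → L
n=6: reaches L-position 0 → W
n=7: reaches L-position 1 → W
n=8: reaches L-position 2 → W
n=9: reaches L-position 3 → W
n=10: reaches L-position 4 → W
n=11: reaches L-position 5 → W
n=12: reaches L-position 5 → W
n=13: only reaches 7(W), 6(W), all W → L
n=14: only reaches 8(W), 7(W), all W → L
n=15: only reaches 9(W), 8(W), all W → L
n=16: only reaches 10(W), 9(W), all W → L
n=17: only reaches 11(W), 10(W), all W → L
n=18: only reaches 12(W), 11(W), all W → L
n=19: reaches L-position 13 → W
n=20: reaches L-position 14 → W
n=21: reaches L-position 15 → W
n=22: reaches L-position 16 → W
n=23: reaches L-position 17 → W
n=24: reaches L-position 18 → W
n=25: reaches L-position 18 → W
n=26: only reaches 20(W), 19(W), all W → L
n=27: only reaches 21(W), 20(W), all W → L
n=28: only reaches 22(W), 21(W), all W → L
n=29: only reaches 23(W), 22(W), all W → L
n=30: only reaches 24(W), 23(W), all W → L
n=31: only reaches 25(W), 24(W), all W → L
n=32: reaches L-position 26 → W
n=33: reaches L-position 27 → W
n=34: reaches L-position 28 → W
n=35: reaches L-position 29 → W
n=36: reaches L-position 30 → W
n=37: reaches L-position 31 → W
n=38: reaches L-position 31 → W
L entries with 0 ≤ n ≤ 38: n = 0, 1, 2, 3, 4, 5, 13, 14, 15, 16, 17, 18, 26, 27, 28, 29, 30, 31; that makes 18.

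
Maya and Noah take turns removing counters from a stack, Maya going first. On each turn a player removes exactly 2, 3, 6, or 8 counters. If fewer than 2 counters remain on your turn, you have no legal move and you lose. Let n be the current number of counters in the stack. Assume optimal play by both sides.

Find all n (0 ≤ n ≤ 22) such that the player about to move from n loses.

Use the standard recursion: the mover loses at a terminal position; elsewhere, the mover wins exactly when some move hands the opponent an L position.
n=0: no move → L
n=1: no move → L
n=2: reaches L-position 0 → W
n=3: reaches L-position 1 → W
n=4: reaches L-position 1 → W
n=5: only reaches 3(W), 2(W), all W → L
n=6: reaches L-position 0 → W
n=7: reaches L-position 5 → W
n=8: reaches L-position 5 → W
n=9: reaches L-position 1 → W
n=10: only reaches 8(W), 7(W), 4(W), 2(W), all W → L
n=11: reaches L-position 5 → W
n=12: reaches L-position 10 → W
n=13: reaches L-position 10 → W
n=14: only reaches 12(W), 11(W), 8(W), 6(W), all W → L
n=15: only reaches 13(W), 12(W), 9(W), 7(W), all W → L
n=16: reaches L-position 14 → W
n=17: reaches L-position 15 → W
n=18: reaches L-position 15 → W
n=19: only reaches 17(W), 16(W), 13(W), 11(W), all W → L
n=20: reaches L-position 14 → W
n=21: reaches L-position 19 → W
n=22: reaches L-position 19 → W
The losing starting values of n are exactly the entries labelled L in this table (7 of them).

0, 1, 5, 10, 14, 15, 19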